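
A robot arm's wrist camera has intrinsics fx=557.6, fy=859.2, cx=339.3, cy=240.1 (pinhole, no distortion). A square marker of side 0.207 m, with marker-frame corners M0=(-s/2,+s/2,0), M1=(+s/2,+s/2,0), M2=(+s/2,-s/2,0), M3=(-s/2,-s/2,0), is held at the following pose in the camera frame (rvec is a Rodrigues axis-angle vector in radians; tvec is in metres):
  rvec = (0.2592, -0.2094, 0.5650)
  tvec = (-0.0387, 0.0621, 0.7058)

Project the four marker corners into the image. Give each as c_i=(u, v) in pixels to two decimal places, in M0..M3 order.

c0=(194.45, 356.71) c1=(331.59, 466.21) c2=(420.30, 275.65) c3=(282.64, 143.96)

Intrinsics K: fx=557.6, fy=859.2, cx=339.3, cy=240.1
Marker side s = 0.207 m; corners in marker frame (Z=0):
  M0 = (-0.1035, +0.1035, 0)
  M1 = (+0.1035, +0.1035, 0)
  M2 = (+0.1035, -0.1035, 0)
  M3 = (-0.1035, -0.1035, 0)
rvec = (0.2592, -0.2094, 0.5650), |rvec| = θ = 0.65594 rad = 37.583°
Rodrigues: sinθ=0.60990, 1−cosθ=0.20753; R = I + sinθ·[k]× + (1−cosθ)·[k]×²:
    [+0.82488 -0.55153 -0.12407]
    [+0.49917 +0.81362 -0.29807]
    [+0.26534 +0.18394 +0.94645]
t = (-0.0387, 0.0621, 0.7058) m
M0: Pc = R·M0+t = (-0.18116, +0.09465, +0.69738); u = 557.6·(-0.18116)/0.69738 + 339.3 = 194.4517, v = 859.2·(+0.09465)/0.69738 + 240.1 = 356.7087
M1: Pc = R·M1+t = (-0.01041, +0.19797, +0.75230); u = 557.6·(-0.01041)/0.75230 + 339.3 = 331.5858, v = 859.2·(+0.19797)/0.75230 + 240.1 = 466.2053
M2: Pc = R·M2+t = (+0.10376, +0.02955, +0.71422); u = 557.6·(+0.10376)/0.71422 + 339.3 = 420.3046, v = 859.2·(+0.02955)/0.71422 + 240.1 = 275.6527
M3: Pc = R·M3+t = (-0.06699, -0.07377, +0.65930); u = 557.6·(-0.06699)/0.65930 + 339.3 = 282.6416, v = 859.2·(-0.07377)/0.65930 + 240.1 = 143.9577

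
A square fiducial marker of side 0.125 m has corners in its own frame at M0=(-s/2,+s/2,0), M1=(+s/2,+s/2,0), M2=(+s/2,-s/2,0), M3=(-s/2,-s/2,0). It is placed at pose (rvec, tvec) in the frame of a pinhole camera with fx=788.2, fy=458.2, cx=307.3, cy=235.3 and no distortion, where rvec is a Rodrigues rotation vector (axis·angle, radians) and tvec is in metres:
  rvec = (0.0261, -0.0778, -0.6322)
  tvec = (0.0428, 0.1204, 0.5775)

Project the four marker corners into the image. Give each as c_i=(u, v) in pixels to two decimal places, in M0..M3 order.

c0=(347.48, 400.43) c1=(482.42, 340.22) c2=(383.89, 261.47) c3=(246.13, 321.20)

Intrinsics K: fx=788.2, fy=458.2, cx=307.3, cy=235.3
Marker side s = 0.125 m; corners in marker frame (Z=0):
  M0 = (-0.0625, +0.0625, 0)
  M1 = (+0.0625, +0.0625, 0)
  M2 = (+0.0625, -0.0625, 0)
  M3 = (-0.0625, -0.0625, 0)
rvec = (0.0261, -0.0778, -0.6322), |rvec| = θ = 0.63750 rad = 36.526°
Rodrigues: sinθ=0.59519, 1−cosθ=0.19642; R = I + sinθ·[k]× + (1−cosθ)·[k]×²:
    [+0.80391 +0.58926 -0.08061]
    [-0.59122 +0.80651 -0.00060]
    [+0.06466 +0.04814 +0.99675]
t = (0.0428, 0.1204, 0.5775) m
M0: Pc = R·M0+t = (+0.02938, +0.20776, +0.57647); u = 788.2·(+0.02938)/0.57647 + 307.3 = 347.4766, v = 458.2·(+0.20776)/0.57647 + 235.3 = 400.4347
M1: Pc = R·M1+t = (+0.12987, +0.13386, +0.58455); u = 788.2·(+0.12987)/0.58455 + 307.3 = 482.4194, v = 458.2·(+0.13386)/0.58455 + 235.3 = 340.2228
M2: Pc = R·M2+t = (+0.05622, +0.03304, +0.57853); u = 788.2·(+0.05622)/0.57853 + 307.3 = 383.8893, v = 458.2·(+0.03304)/0.57853 + 235.3 = 261.4693
M3: Pc = R·M3+t = (-0.04427, +0.10694, +0.57045); u = 788.2·(-0.04427)/0.57045 + 307.3 = 246.1270, v = 458.2·(+0.10694)/0.57045 + 235.3 = 321.2005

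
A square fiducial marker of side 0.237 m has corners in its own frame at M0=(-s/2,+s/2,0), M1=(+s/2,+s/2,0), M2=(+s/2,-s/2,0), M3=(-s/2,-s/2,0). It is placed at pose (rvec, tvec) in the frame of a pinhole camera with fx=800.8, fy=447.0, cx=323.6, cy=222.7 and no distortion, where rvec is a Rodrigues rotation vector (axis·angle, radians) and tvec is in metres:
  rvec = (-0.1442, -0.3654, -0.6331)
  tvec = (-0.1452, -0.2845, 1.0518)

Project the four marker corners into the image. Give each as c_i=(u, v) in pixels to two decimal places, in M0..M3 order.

Intrinsics K: fx=800.8, fy=447.0, cx=323.6, cy=222.7
Marker side s = 0.237 m; corners in marker frame (Z=0):
  M0 = (-0.1185, +0.1185, 0)
  M1 = (+0.1185, +0.1185, 0)
  M2 = (+0.1185, -0.1185, 0)
  M3 = (-0.1185, -0.1185, 0)
rvec = (-0.1442, -0.3654, -0.6331), |rvec| = θ = 0.74507 rad = 42.689°
Rodrigues: sinθ=0.67802, 1−cosθ=0.26496; R = I + sinθ·[k]× + (1−cosθ)·[k]×²:
    [+0.74497 +0.60128 -0.28895]
    [-0.55098 +0.79877 +0.24164]
    [+0.37609 -0.02081 +0.92635]
t = (-0.1452, -0.2845, 1.0518) m
M0: Pc = R·M0+t = (-0.16223, -0.12455, +1.00477); u = 800.8·(-0.16223)/1.00477 + 323.6 = 194.3050, v = 447.0·(-0.12455)/1.00477 + 222.7 = 167.2882
M1: Pc = R·M1+t = (+0.01433, -0.25514, +1.09390); u = 800.8·(+0.01433)/1.09390 + 323.6 = 334.0904, v = 447.0·(-0.25514)/1.09390 + 222.7 = 118.4435
M2: Pc = R·M2+t = (-0.12817, -0.44445, +1.09883); u = 800.8·(-0.12817)/1.09883 + 323.6 = 230.1910, v = 447.0·(-0.44445)/1.09883 + 222.7 = 41.9018
M3: Pc = R·M3+t = (-0.30473, -0.31386, +1.00970); u = 800.8·(-0.30473)/1.00970 + 323.6 = 81.9163, v = 447.0·(-0.31386)/1.00970 + 222.7 = 83.7509

c0=(194.30, 167.29) c1=(334.09, 118.44) c2=(230.19, 41.90) c3=(81.92, 83.75)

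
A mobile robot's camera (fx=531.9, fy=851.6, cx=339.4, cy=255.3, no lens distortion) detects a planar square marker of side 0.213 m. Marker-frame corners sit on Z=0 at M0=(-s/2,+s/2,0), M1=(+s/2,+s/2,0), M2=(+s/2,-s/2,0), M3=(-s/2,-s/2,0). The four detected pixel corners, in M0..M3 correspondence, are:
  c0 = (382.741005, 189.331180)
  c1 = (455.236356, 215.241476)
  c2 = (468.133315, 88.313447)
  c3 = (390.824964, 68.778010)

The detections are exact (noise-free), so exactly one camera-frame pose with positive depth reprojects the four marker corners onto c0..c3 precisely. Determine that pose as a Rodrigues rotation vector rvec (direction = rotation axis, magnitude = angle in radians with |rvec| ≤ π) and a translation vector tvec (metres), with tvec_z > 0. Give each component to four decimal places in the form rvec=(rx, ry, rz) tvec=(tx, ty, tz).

rvec=(0.3582, 0.4723, 0.1641) tvec=(0.2247, -0.1907, 1.4307)

Intrinsics K: fx=531.9, fy=851.6, cx=339.4, cy=255.3
Marker side s = 0.213 m; corners in marker frame (Z=0):
  M0 = (-0.1065, +0.1065, 0)
  M1 = (+0.1065, +0.1065, 0)
  M2 = (+0.1065, -0.1065, 0)
  M3 = (-0.1065, -0.1065, 0)
Detected image corners:
  c0 = (382.741005, 189.331180) px
  c1 = (455.236356, 215.241476) px
  c2 = (468.133315, 88.313447) px
  c3 = (390.824964, 68.778010) px
Planar DLT: solve 8×8 A·h = b for H (H[2,2]=1):
  H  [+228.38940 +61.86013 +422.93214]
  H  [+66.40189 +617.14085 +141.78572]
  H  [-0.28981 +0.26109 +1.00000]
B = K⁻¹H; ‖b₁‖=0.698961, ‖b₂‖=0.698961; λ = 2/(‖b₁‖+‖b₂‖) = 1.430695, sign → tz>0 ⇒ λ=+1.430695
r₁ = λ·B[:,0] = (+0.87889,+0.23586,-0.41463); r₂ = λ·B[:,1] = (-0.07196,+0.92482,+0.37354)
r₃ = r₁×r₂ = (+0.47156,-0.29846,+0.82979); SVD([r₁ r₂ r₃]) → R = UVᵀ:
  R  [+0.87889 -0.07196 +0.47156]
  R  [+0.23586 +0.92482 -0.29846]
  R  [-0.41463 +0.37354 +0.82979]
t = (+0.22468, -0.19070, +1.43070) m
tr R = 2.633499; θ = arccos((tr R − 1)/2) = 0.615041 rad = 35.239°
axis k = ((R−Rᵀ)₃₂, (R−Rᵀ)₁₃, (R−Rᵀ)₂₁) / (2 sinθ) = (+0.582330, +0.767945, +0.266744)
rvec = θ·k = (+0.358157, +0.472318, +0.164059)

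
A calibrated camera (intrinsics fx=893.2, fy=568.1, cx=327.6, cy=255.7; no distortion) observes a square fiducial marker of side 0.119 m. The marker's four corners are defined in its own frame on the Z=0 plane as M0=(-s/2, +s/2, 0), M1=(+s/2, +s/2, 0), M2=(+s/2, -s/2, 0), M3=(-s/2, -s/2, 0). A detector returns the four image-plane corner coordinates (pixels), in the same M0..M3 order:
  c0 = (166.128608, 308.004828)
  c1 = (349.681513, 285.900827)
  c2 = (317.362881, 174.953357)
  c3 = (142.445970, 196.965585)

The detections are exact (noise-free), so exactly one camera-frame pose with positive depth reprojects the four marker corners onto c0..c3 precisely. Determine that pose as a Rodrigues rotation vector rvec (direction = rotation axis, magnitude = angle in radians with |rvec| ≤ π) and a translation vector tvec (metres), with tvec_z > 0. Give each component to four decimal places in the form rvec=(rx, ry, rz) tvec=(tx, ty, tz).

rvec=(-0.2259, 0.0629, -0.1838) tvec=(-0.0548, -0.0158, 0.5799)

Intrinsics K: fx=893.2, fy=568.1, cx=327.6, cy=255.7
Marker side s = 0.119 m; corners in marker frame (Z=0):
  M0 = (-0.0595, +0.0595, 0)
  M1 = (+0.0595, +0.0595, 0)
  M2 = (+0.0595, -0.0595, 0)
  M3 = (-0.0595, -0.0595, 0)
Detected image corners:
  c0 = (166.128608, 308.004828) px
  c1 = (349.681513, 285.900827) px
  c2 = (317.362881, 174.953357) px
  c3 = (142.445970, 196.965585) px
Planar DLT: solve 8×8 A·h = b for H (H[2,2]=1):
  H  [+1487.93410 +139.10657 +243.19652]
  H  [-202.57015 +837.64412 +240.20274]
  H  [-0.07130 -0.39376 +1.00000]
B = K⁻¹H; ‖b₁‖=1.724306, ‖b₂‖=1.724306; λ = 2/(‖b₁‖+‖b₂‖) = 0.579943, sign → tz>0 ⇒ λ=+0.579943
r₁ = λ·B[:,0] = (+0.98126,-0.18818,-0.04135); r₂ = λ·B[:,1] = (+0.17407,+0.95789,-0.22836)
r₃ = r₁×r₂ = (+0.08258,+0.21688,+0.97270); SVD([r₁ r₂ r₃]) → R = UVᵀ:
  R  [+0.98126 +0.17407 +0.08258]
  R  [-0.18818 +0.95789 +0.21688]
  R  [-0.04135 -0.22836 +0.97270]
t = (-0.05480, -0.01582, +0.57994) m
tr R = 2.911852; θ = arccos((tr R − 1)/2) = 0.297999 rad = 17.074°
axis k = ((R−Rᵀ)₃₂, (R−Rᵀ)₁₃, (R−Rᵀ)₂₁) / (2 sinθ) = (-0.758213, +0.211056, -0.616902)
rvec = θ·k = (-0.225947, +0.062895, -0.183836)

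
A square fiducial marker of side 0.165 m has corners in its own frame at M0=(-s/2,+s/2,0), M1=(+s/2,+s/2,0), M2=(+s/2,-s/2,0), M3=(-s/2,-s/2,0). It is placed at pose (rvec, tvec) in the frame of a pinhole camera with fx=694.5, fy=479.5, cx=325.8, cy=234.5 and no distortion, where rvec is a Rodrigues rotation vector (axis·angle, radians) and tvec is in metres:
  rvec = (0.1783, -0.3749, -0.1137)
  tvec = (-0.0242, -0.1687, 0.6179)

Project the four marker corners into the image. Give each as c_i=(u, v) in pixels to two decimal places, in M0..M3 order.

Intrinsics K: fx=694.5, fy=479.5, cx=325.8, cy=234.5
Marker side s = 0.165 m; corners in marker frame (Z=0):
  M0 = (-0.0825, +0.0825, 0)
  M1 = (+0.0825, +0.0825, 0)
  M2 = (+0.0825, -0.0825, 0)
  M3 = (-0.0825, -0.0825, 0)
rvec = (0.1783, -0.3749, -0.1137), |rvec| = θ = 0.43043 rad = 24.662°
Rodrigues: sinθ=0.41726, 1−cosθ=0.09121; R = I + sinθ·[k]× + (1−cosθ)·[k]×²:
    [+0.92444 +0.07731 -0.37341]
    [-0.14313 +0.97798 -0.15186]
    [+0.35345 +0.19383 +0.91515]
t = (-0.0242, -0.1687, 0.6179) m
M0: Pc = R·M0+t = (-0.09409, -0.07621, +0.60473); u = 694.5·(-0.09409)/0.60473 + 325.8 = 217.7453, v = 479.5·(-0.07621)/0.60473 + 234.5 = 174.0736
M1: Pc = R·M1+t = (+0.05844, -0.09982, +0.66305); u = 694.5·(+0.05844)/0.66305 + 325.8 = 387.0165, v = 479.5·(-0.09982)/0.66305 + 234.5 = 162.3096
M2: Pc = R·M2+t = (+0.04569, -0.26119, +0.63107); u = 694.5·(+0.04569)/0.63107 + 325.8 = 376.0802, v = 479.5·(-0.26119)/0.63107 + 234.5 = 36.0405
M3: Pc = R·M3+t = (-0.10684, -0.23758, +0.57275); u = 694.5·(-0.10684)/0.57275 + 325.8 = 196.2434, v = 479.5·(-0.23758)/0.57275 + 234.5 = 35.6043

c0=(217.75, 174.07) c1=(387.02, 162.31) c2=(376.08, 36.04) c3=(196.24, 35.60)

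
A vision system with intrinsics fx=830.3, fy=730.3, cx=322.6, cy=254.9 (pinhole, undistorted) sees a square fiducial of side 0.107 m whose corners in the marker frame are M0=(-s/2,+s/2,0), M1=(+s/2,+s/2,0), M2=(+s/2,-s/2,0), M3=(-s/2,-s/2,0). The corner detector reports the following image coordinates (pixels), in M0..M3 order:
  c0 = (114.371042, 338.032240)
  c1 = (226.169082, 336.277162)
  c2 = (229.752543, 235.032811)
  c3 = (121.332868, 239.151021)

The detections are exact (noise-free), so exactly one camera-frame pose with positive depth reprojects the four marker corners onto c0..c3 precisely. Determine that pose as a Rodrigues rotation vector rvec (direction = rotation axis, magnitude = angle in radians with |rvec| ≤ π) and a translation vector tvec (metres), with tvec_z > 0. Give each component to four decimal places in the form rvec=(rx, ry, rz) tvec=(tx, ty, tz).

rvec=(-0.2305, 0.1807, -0.0164) tvec=(-0.1391, 0.0331, 0.7682)

Intrinsics K: fx=830.3, fy=730.3, cx=322.6, cy=254.9
Marker side s = 0.107 m; corners in marker frame (Z=0):
  M0 = (-0.0535, +0.0535, 0)
  M1 = (+0.0535, +0.0535, 0)
  M2 = (+0.0535, -0.0535, 0)
  M3 = (-0.0535, -0.0535, 0)
Detected image corners:
  c0 = (114.371042, 338.032240) px
  c1 = (226.169082, 336.277162) px
  c2 = (229.752543, 235.032811) px
  c3 = (121.332868, 239.151021) px
Planar DLT: solve 8×8 A·h = b for H (H[2,2]=1):
  H  [+989.12942 -100.95122 +172.27254]
  H  [-93.50242 +849.54383 +286.34439]
  H  [-0.22945 -0.29774 +1.00000]
B = K⁻¹H; ‖b₁‖=1.301721, ‖b₂‖=1.301721; λ = 2/(‖b₁‖+‖b₂‖) = 0.768213, sign → tz>0 ⇒ λ=+0.768213
r₁ = λ·B[:,0] = (+0.98365,-0.03683,-0.17627); r₂ = λ·B[:,1] = (-0.00454,+0.97348,-0.22872)
r₃ = r₁×r₂ = (+0.18002,+0.22578,+0.95740); SVD([r₁ r₂ r₃]) → R = UVᵀ:
  R  [+0.98365 -0.00454 +0.18002]
  R  [-0.03683 +0.97348 +0.22578]
  R  [-0.17627 -0.22872 +0.95740]
t = (-0.13909, +0.03308, +0.76821) m
tr R = 2.914533; θ = arccos((tr R − 1)/2) = 0.293398 rad = 16.810°
axis k = ((R−Rᵀ)₃₂, (R−Rᵀ)₁₃, (R−Rᵀ)₂₁) / (2 sinθ) = (-0.785786, +0.615973, -0.055838)
rvec = θ·k = (-0.230548, +0.180726, -0.016383)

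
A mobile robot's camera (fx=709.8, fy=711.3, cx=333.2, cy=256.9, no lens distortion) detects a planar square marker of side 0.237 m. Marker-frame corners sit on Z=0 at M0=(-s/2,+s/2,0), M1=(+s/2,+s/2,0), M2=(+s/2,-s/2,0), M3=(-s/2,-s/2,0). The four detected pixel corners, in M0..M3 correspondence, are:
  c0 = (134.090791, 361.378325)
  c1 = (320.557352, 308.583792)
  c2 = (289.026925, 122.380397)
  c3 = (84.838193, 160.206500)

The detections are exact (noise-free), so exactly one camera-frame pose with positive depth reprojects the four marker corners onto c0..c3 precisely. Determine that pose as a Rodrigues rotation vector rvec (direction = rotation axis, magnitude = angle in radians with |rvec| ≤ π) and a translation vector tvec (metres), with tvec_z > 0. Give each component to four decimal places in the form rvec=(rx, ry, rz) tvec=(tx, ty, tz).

rvec=(0.2241, -0.3686, -0.2026) tvec=(-0.1427, -0.0193, 0.8387)

Intrinsics K: fx=709.8, fy=711.3, cx=333.2, cy=256.9
Marker side s = 0.237 m; corners in marker frame (Z=0):
  M0 = (-0.1185, +0.1185, 0)
  M1 = (+0.1185, +0.1185, 0)
  M2 = (+0.1185, -0.1185, 0)
  M3 = (-0.1185, -0.1185, 0)
Detected image corners:
  c0 = (134.090791, 361.378325) px
  c1 = (320.557352, 308.583792) px
  c2 = (289.026925, 122.380397) px
  c3 = (84.838193, 160.206500) px
Planar DLT: solve 8×8 A·h = b for H (H[2,2]=1):
  H  [+904.95242 +230.98545 +212.43659]
  H  [-97.89673 +887.40627 +240.52541]
  H  [+0.39646 +0.30085 +1.00000]
B = K⁻¹H; ‖b₁‖=1.192306, ‖b₂‖=1.192306; λ = 2/(‖b₁‖+‖b₂‖) = 0.838711, sign → tz>0 ⇒ λ=+0.838711
r₁ = λ·B[:,0] = (+0.91321,-0.23553,+0.33252); r₂ = λ·B[:,1] = (+0.15449,+0.95523,+0.25232)
r₃ = r₁×r₂ = (-0.37706,-0.17905,+0.90872); SVD([r₁ r₂ r₃]) → R = UVᵀ:
  R  [+0.91321 +0.15449 -0.37706]
  R  [-0.23553 +0.95523 -0.17905]
  R  [+0.33252 +0.25232 +0.90872]
t = (-0.14270, -0.01931, +0.83871) m
tr R = 2.777163; θ = arccos((tr R − 1)/2) = 0.476553 rad = 27.304°
axis k = ((R−Rᵀ)₃₂, (R−Rᵀ)₁₃, (R−Rᵀ)₂₁) / (2 sinθ) = (+0.470198, -0.773429, -0.425114)
rvec = θ·k = (+0.224074, -0.368580, -0.202589)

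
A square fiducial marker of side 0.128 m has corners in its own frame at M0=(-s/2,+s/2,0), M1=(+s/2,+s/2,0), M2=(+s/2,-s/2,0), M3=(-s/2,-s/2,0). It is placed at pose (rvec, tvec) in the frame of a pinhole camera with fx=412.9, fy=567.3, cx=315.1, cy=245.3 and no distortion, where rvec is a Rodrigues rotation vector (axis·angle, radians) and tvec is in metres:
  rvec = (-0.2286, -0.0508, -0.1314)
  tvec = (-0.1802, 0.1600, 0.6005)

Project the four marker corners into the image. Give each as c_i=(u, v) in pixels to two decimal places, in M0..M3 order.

Intrinsics K: fx=412.9, fy=567.3, cx=315.1, cy=245.3
Marker side s = 0.128 m; corners in marker frame (Z=0):
  M0 = (-0.0640, +0.0640, 0)
  M1 = (+0.0640, +0.0640, 0)
  M2 = (+0.0640, -0.0640, 0)
  M3 = (-0.0640, -0.0640, 0)
rvec = (-0.2286, -0.0508, -0.1314), |rvec| = θ = 0.26852 rad = 15.385°
Rodrigues: sinθ=0.26531, 1−cosθ=0.03584; R = I + sinθ·[k]× + (1−cosθ)·[k]×²:
    [+0.99014 +0.13560 -0.03526]
    [-0.12405 +0.96545 +0.22918]
    [+0.06512 -0.22255 +0.97275]
t = (-0.1802, 0.1600, 0.6005) m
M0: Pc = R·M0+t = (-0.23489, +0.22973, +0.58209); u = 412.9·(-0.23489)/0.58209 + 315.1 = 148.4825, v = 567.3·(+0.22973)/0.58209 + 245.3 = 469.1913
M1: Pc = R·M1+t = (-0.10815, +0.21385, +0.59042); u = 412.9·(-0.10815)/0.59042 + 315.1 = 239.4657, v = 567.3·(+0.21385)/0.59042 + 245.3 = 450.7733
M2: Pc = R·M2+t = (-0.12551, +0.09027, +0.61891); u = 412.9·(-0.12551)/0.61891 + 315.1 = 231.3676, v = 567.3·(+0.09027)/0.61891 + 245.3 = 328.0442
M3: Pc = R·M3+t = (-0.25225, +0.10615, +0.61058); u = 412.9·(-0.25225)/0.61058 + 315.1 = 144.5186, v = 567.3·(+0.10615)/0.61058 + 245.3 = 343.9274

c0=(148.48, 469.19) c1=(239.47, 450.77) c2=(231.37, 328.04) c3=(144.52, 343.93)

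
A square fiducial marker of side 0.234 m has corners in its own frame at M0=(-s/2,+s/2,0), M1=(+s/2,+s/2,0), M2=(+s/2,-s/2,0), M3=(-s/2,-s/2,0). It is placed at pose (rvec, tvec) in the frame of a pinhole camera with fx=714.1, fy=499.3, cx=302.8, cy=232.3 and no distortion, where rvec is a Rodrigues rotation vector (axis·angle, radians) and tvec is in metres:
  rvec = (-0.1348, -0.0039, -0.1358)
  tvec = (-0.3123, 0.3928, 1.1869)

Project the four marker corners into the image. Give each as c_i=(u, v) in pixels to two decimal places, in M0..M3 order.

c0=(51.04, 455.72) c1=(192.86, 441.72) c2=(176.95, 341.02) c3=(38.78, 354.40)

Intrinsics K: fx=714.1, fy=499.3, cx=302.8, cy=232.3
Marker side s = 0.234 m; corners in marker frame (Z=0):
  M0 = (-0.1170, +0.1170, 0)
  M1 = (+0.1170, +0.1170, 0)
  M2 = (+0.1170, -0.1170, 0)
  M3 = (-0.1170, -0.1170, 0)
rvec = (-0.1348, -0.0039, -0.1358), |rvec| = θ = 0.19138 rad = 10.966°
Rodrigues: sinθ=0.19022, 1−cosθ=0.01826; R = I + sinθ·[k]× + (1−cosθ)·[k]×²:
    [+0.99080 +0.13523 +0.00525]
    [-0.13471 +0.98175 +0.13424]
    [+0.01300 -0.13371 +0.99093]
t = (-0.3123, 0.3928, 1.1869) m
M0: Pc = R·M0+t = (-0.41240, +0.52343, +1.16973); u = 714.1·(-0.41240)/1.16973 + 302.8 = 51.0371, v = 499.3·(+0.52343)/1.16973 + 232.3 = 455.7238
M1: Pc = R·M1+t = (-0.18055, +0.49190, +1.17278); u = 714.1·(-0.18055)/1.17278 + 302.8 = 192.8612, v = 499.3·(+0.49190)/1.17278 + 232.3 = 441.7239
M2: Pc = R·M2+t = (-0.21220, +0.26217, +1.20407); u = 714.1·(-0.21220)/1.20407 + 302.8 = 176.9504, v = 499.3·(+0.26217)/1.20407 + 232.3 = 341.0180
M3: Pc = R·M3+t = (-0.44405, +0.29370, +1.20102); u = 714.1·(-0.44405)/1.20102 + 302.8 = 38.7808, v = 499.3·(+0.29370)/1.20102 + 232.3 = 354.3981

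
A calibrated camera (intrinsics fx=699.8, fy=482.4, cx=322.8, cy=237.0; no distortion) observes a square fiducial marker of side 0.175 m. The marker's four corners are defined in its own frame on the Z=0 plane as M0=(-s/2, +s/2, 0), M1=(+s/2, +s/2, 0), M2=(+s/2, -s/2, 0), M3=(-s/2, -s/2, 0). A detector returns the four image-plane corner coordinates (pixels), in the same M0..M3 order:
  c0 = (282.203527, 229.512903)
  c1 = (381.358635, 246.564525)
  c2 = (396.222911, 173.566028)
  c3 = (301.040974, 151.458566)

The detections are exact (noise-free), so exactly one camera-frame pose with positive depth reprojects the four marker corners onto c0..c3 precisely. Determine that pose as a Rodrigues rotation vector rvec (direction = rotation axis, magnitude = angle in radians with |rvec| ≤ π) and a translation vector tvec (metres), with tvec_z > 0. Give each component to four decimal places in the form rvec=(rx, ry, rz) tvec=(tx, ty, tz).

rvec=(-0.1323, -0.4921, 0.1926) tvec=(0.0297, -0.0822, 1.0747)

Intrinsics K: fx=699.8, fy=482.4, cx=322.8, cy=237.0
Marker side s = 0.175 m; corners in marker frame (Z=0):
  M0 = (-0.0875, +0.0875, 0)
  M1 = (+0.0875, +0.0875, 0)
  M2 = (+0.0875, -0.0875, 0)
  M3 = (-0.0875, -0.0875, 0)
Detected image corners:
  c0 = (282.203527, 229.512903) px
  c1 = (381.358635, 246.564525) px
  c2 = (396.222911, 173.566028) px
  c3 = (301.040974, 151.458566) px
Planar DLT: solve 8×8 A·h = b for H (H[2,2]=1):
  H  [+699.34790 -150.34302 +342.12717]
  H  [+197.00859 +398.97563 +200.10965]
  H  [+0.42403 -0.16012 +1.00000]
B = K⁻¹H; ‖b₁‖=0.930515, ‖b₂‖=0.930515; λ = 2/(‖b₁‖+‖b₂‖) = 1.074673, sign → tz>0 ⇒ λ=+1.074673
r₁ = λ·B[:,0] = (+0.86378,+0.21501,+0.45570); r₂ = λ·B[:,1] = (-0.15151,+0.97336,-0.17208)
r₃ = r₁×r₂ = (-0.48055,+0.07959,+0.87335); SVD([r₁ r₂ r₃]) → R = UVᵀ:
  R  [+0.86378 -0.15151 -0.48055]
  R  [+0.21501 +0.97336 +0.07959]
  R  [+0.45570 -0.17208 +0.87335]
t = (+0.02968, -0.08218, +1.07467) m
tr R = 2.710487; θ = arccos((tr R − 1)/2) = 0.544776 rad = 31.213°
axis k = ((R−Rᵀ)₃₂, (R−Rᵀ)₁₃, (R−Rᵀ)₂₁) / (2 sinθ) = (-0.242819, -0.903321, +0.353623)
rvec = θ·k = (-0.132282, -0.492108, +0.192646)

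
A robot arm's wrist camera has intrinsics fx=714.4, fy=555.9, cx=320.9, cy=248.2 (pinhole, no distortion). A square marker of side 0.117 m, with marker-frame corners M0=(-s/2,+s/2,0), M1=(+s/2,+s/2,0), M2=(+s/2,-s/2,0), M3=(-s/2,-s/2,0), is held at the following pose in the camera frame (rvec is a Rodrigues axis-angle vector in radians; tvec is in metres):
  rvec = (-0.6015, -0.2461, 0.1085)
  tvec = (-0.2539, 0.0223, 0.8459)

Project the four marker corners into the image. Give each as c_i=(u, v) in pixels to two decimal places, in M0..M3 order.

Intrinsics K: fx=714.4, fy=555.9, cx=320.9, cy=248.2
Marker side s = 0.117 m; corners in marker frame (Z=0):
  M0 = (-0.0585, +0.0585, 0)
  M1 = (+0.0585, +0.0585, 0)
  M2 = (+0.0585, -0.0585, 0)
  M3 = (-0.0585, -0.0585, 0)
rvec = (-0.6015, -0.2461, 0.1085), |rvec| = θ = 0.65889 rad = 37.752°
Rodrigues: sinθ=0.61224, 1−cosθ=0.20933; R = I + sinθ·[k]× + (1−cosθ)·[k]×²:
    [+0.96512 -0.02944 -0.26014]
    [+0.17219 +0.81987 +0.54604]
    [+0.19721 -0.57179 +0.79635]
t = (-0.2539, 0.0223, 0.8459) m
M0: Pc = R·M0+t = (-0.31208, +0.06019, +0.80091); u = 714.4·(-0.31208)/0.80091 + 320.9 = 42.5288, v = 555.9·(+0.06019)/0.80091 + 248.2 = 289.9763
M1: Pc = R·M1+t = (-0.19916, +0.08034, +0.82399); u = 714.4·(-0.19916)/0.82399 + 320.9 = 148.2251, v = 555.9·(+0.08034)/0.82399 + 248.2 = 302.3983
M2: Pc = R·M2+t = (-0.19572, -0.01559, +0.89089); u = 714.4·(-0.19572)/0.89089 + 320.9 = 163.9541, v = 555.9·(-0.01559)/0.89089 + 248.2 = 238.4725
M3: Pc = R·M3+t = (-0.30864, -0.03574, +0.86781); u = 714.4·(-0.30864)/0.86781 + 320.9 = 66.8240, v = 555.9·(-0.03574)/0.86781 + 248.2 = 225.3084

c0=(42.53, 289.98) c1=(148.23, 302.40) c2=(163.95, 238.47) c3=(66.82, 225.31)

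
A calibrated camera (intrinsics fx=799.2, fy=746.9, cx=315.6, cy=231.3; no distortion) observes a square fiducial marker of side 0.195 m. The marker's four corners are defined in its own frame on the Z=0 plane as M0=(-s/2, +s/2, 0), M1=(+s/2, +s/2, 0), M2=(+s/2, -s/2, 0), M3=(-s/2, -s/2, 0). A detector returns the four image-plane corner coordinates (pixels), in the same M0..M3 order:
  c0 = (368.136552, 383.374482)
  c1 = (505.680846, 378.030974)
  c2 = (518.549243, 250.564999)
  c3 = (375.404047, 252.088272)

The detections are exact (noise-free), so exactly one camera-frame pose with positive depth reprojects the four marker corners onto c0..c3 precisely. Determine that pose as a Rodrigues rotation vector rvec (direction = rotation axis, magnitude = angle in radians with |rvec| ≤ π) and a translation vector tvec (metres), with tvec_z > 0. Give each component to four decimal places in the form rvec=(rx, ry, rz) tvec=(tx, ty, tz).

Intrinsics K: fx=799.2, fy=746.9, cx=315.6, cy=231.3
Marker side s = 0.195 m; corners in marker frame (Z=0):
  M0 = (-0.0975, +0.0975, 0)
  M1 = (+0.0975, +0.0975, 0)
  M2 = (+0.0975, -0.0975, 0)
  M3 = (-0.0975, -0.0975, 0)
Detected image corners:
  c0 = (368.136552, 383.374482) px
  c1 = (505.680846, 378.030974) px
  c2 = (518.549243, 250.564999) px
  c3 = (375.404047, 252.088272) px
Planar DLT: solve 8×8 A·h = b for H (H[2,2]=1):
  H  [+788.86856 +43.57870 +442.91193]
  H  [+31.85048 +731.55450 +317.35027]
  H  [+0.15716 +0.21593 +1.00000]
B = K⁻¹H; ‖b₁‖=0.938287, ‖b₂‖=0.938287; λ = 2/(‖b₁‖+‖b₂‖) = 1.065772, sign → tz>0 ⇒ λ=+1.065772
r₁ = λ·B[:,0] = (+0.98585,-0.00642,+0.16749); r₂ = λ·B[:,1] = (-0.03276,+0.97261,+0.23013)
r₃ = r₁×r₂ = (-0.16438,-0.23237,+0.95864); SVD([r₁ r₂ r₃]) → R = UVᵀ:
  R  [+0.98585 -0.03276 -0.16438]
  R  [-0.00642 +0.97261 -0.23237]
  R  [+0.16749 +0.23013 +0.95864]
t = (+0.16978, +0.12279, +1.06577) m
tr R = 2.917097; θ = arccos((tr R − 1)/2) = 0.288934 rad = 16.555°
axis k = ((R−Rᵀ)₃₂, (R−Rᵀ)₁₃, (R−Rᵀ)₂₁) / (2 sinθ) = (+0.811600, -0.582381, +0.046228)
rvec = θ·k = (+0.234499, -0.168270, +0.013357)

rvec=(0.2345, -0.1683, 0.0134) tvec=(0.1698, 0.1228, 1.0658)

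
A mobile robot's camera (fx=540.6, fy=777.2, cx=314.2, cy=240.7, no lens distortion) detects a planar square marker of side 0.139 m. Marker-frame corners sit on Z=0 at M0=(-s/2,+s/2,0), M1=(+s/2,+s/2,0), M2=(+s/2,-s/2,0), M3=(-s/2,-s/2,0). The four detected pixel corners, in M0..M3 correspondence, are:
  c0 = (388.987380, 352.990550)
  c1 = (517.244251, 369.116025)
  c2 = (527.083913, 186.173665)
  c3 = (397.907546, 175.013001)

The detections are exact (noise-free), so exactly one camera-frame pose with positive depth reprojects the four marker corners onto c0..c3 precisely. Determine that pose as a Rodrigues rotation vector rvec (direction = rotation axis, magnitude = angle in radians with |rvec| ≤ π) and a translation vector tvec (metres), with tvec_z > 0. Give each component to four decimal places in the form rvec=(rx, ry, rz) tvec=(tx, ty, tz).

Intrinsics K: fx=540.6, fy=777.2, cx=314.2, cy=240.7
Marker side s = 0.139 m; corners in marker frame (Z=0):
  M0 = (-0.0695, +0.0695, 0)
  M1 = (+0.0695, +0.0695, 0)
  M2 = (+0.0695, -0.0695, 0)
  M3 = (-0.0695, -0.0695, 0)
Detected image corners:
  c0 = (388.987380, 352.990550) px
  c1 = (517.244251, 369.116025) px
  c2 = (527.083913, 186.173665) px
  c3 = (397.907546, 175.013001) px
Planar DLT: solve 8×8 A·h = b for H (H[2,2]=1):
  H  [+834.12532 -50.60334 +456.89604]
  H  [+43.84093 +1307.98116 +270.95872]
  H  [-0.20071 +0.03677 +1.00000]
B = K⁻¹H; ‖b₁‖=1.675906, ‖b₂‖=1.675906; λ = 2/(‖b₁‖+‖b₂‖) = 0.596692, sign → tz>0 ⇒ λ=+0.596692
r₁ = λ·B[:,0] = (+0.99028,+0.07075,-0.11976); r₂ = λ·B[:,1] = (-0.06860,+0.99740,+0.02194)
r₃ = r₁×r₂ = (+0.12100,-0.01351,+0.99256); SVD([r₁ r₂ r₃]) → R = UVᵀ:
  R  [+0.99028 -0.06860 +0.12100]
  R  [+0.07075 +0.99740 -0.01351]
  R  [-0.11976 +0.02194 +0.99256]
t = (+0.15750, +0.02323, +0.59669) m
tr R = 2.980242; θ = arccos((tr R − 1)/2) = 0.140680 rad = 8.060°
axis k = ((R−Rᵀ)₃₂, (R−Rᵀ)₁₃, (R−Rᵀ)₂₁) / (2 sinθ) = (+0.126402, +0.858540, +0.496923)
rvec = θ·k = (+0.017782, +0.120779, +0.069907)

rvec=(0.0178, 0.1208, 0.0699) tvec=(0.1575, 0.0232, 0.5967)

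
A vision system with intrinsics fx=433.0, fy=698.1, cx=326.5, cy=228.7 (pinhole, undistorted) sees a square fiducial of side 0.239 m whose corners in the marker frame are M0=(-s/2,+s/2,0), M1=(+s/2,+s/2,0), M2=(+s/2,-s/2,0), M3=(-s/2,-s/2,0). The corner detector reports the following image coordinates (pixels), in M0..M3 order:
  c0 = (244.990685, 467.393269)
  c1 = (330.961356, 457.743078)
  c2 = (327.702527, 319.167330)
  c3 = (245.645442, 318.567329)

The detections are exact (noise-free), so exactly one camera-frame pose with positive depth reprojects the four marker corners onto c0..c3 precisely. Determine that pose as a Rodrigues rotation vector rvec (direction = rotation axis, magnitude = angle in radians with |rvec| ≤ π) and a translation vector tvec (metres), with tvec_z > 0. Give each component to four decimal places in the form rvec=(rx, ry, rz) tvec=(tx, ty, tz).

rvec=(-0.2444, -0.3604, 0.0062) tvec=(-0.1039, 0.2737, 1.1925)

Intrinsics K: fx=433.0, fy=698.1, cx=326.5, cy=228.7
Marker side s = 0.239 m; corners in marker frame (Z=0):
  M0 = (-0.1195, +0.1195, 0)
  M1 = (+0.1195, +0.1195, 0)
  M2 = (+0.1195, -0.1195, 0)
  M3 = (-0.1195, -0.1195, 0)
Detected image corners:
  c0 = (244.990685, 467.393269) px
  c1 = (330.961356, 457.743078) px
  c2 = (327.702527, 319.167330) px
  c3 = (245.645442, 318.567329) px
Planar DLT: solve 8×8 A·h = b for H (H[2,2]=1):
  H  [+435.27572 -51.56877 +288.77614]
  H  [+95.73442 +522.58751 +388.92639]
  H  [+0.29217 -0.19943 +1.00000]
B = K⁻¹H; ‖b₁‖=0.838582, ‖b₂‖=0.838582; λ = 2/(‖b₁‖+‖b₂‖) = 1.192489, sign → tz>0 ⇒ λ=+1.192489
r₁ = λ·B[:,0] = (+0.93604,+0.04939,+0.34841); r₂ = λ·B[:,1] = (+0.03731,+0.97059,-0.23782)
r₃ = r₁×r₂ = (-0.34991,+0.23561,+0.90667); SVD([r₁ r₂ r₃]) → R = UVᵀ:
  R  [+0.93604 +0.03731 -0.34991]
  R  [+0.04939 +0.97059 +0.23561]
  R  [+0.34841 -0.23782 +0.90667]
t = (-0.10389, +0.27370, +1.19249) m
tr R = 2.813300; θ = arccos((tr R − 1)/2) = 0.435522 rad = 24.954°
axis k = ((R−Rᵀ)₃₂, (R−Rᵀ)₁₃, (R−Rᵀ)₂₁) / (2 sinθ) = (-0.561095, -0.827627, +0.014322)
rvec = θ·k = (-0.244369, -0.360450, +0.006238)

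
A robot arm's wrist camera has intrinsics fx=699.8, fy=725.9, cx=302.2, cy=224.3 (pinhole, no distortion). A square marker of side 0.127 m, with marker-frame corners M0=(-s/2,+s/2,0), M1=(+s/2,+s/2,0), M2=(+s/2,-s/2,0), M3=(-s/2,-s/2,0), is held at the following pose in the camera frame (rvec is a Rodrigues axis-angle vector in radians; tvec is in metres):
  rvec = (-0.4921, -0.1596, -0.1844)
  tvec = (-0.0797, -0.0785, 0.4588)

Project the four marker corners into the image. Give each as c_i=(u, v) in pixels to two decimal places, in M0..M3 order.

c0=(88.02, 198.48) c1=(295.11, 171.39) c2=(257.97, 17.94) c3=(74.03, 33.71)

Intrinsics K: fx=699.8, fy=725.9, cx=302.2, cy=224.3
Marker side s = 0.127 m; corners in marker frame (Z=0):
  M0 = (-0.0635, +0.0635, 0)
  M1 = (+0.0635, +0.0635, 0)
  M2 = (+0.0635, -0.0635, 0)
  M3 = (-0.0635, -0.0635, 0)
rvec = (-0.4921, -0.1596, -0.1844), |rvec| = θ = 0.54922 rad = 31.468°
Rodrigues: sinθ=0.52202, 1−cosθ=0.14707; R = I + sinθ·[k]× + (1−cosθ)·[k]×²:
    [+0.97100 +0.21356 -0.10745]
    [-0.13698 +0.86535 +0.48208]
    [+0.19594 -0.45338 +0.86951]
t = (-0.0797, -0.0785, 0.4588) m
M0: Pc = R·M0+t = (-0.12780, -0.01485, +0.41757); u = 699.8·(-0.12780)/0.41757 + 302.2 = 88.0248, v = 725.9·(-0.01485)/0.41757 + 224.3 = 198.4812
M1: Pc = R·M1+t = (-0.00448, -0.03225, +0.44245); u = 699.8·(-0.00448)/0.44245 + 302.2 = 295.1139, v = 725.9·(-0.03225)/0.44245 + 224.3 = 171.3929
M2: Pc = R·M2+t = (-0.03160, -0.14215, +0.50003); u = 699.8·(-0.03160)/0.50003 + 302.2 = 257.9720, v = 725.9·(-0.14215)/0.50003 + 224.3 = 17.9428
M3: Pc = R·M3+t = (-0.15492, -0.12475, +0.47515); u = 699.8·(-0.15492)/0.47515 + 302.2 = 74.0333, v = 725.9·(-0.12475)/0.47515 + 224.3 = 33.7120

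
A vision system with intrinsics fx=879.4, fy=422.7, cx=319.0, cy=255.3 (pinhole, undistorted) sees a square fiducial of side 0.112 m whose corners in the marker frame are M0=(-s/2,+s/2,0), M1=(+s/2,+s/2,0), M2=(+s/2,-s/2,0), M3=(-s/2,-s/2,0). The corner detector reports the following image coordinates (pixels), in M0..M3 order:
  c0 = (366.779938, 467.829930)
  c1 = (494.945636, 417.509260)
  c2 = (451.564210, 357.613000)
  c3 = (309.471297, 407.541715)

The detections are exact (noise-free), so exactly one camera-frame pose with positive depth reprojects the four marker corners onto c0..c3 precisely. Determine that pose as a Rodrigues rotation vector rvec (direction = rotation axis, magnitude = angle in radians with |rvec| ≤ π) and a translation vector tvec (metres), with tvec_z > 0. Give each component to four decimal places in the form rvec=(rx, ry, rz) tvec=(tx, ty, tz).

Intrinsics K: fx=879.4, fy=422.7, cx=319.0, cy=255.3
Marker side s = 0.112 m; corners in marker frame (Z=0):
  M0 = (-0.0560, +0.0560, 0)
  M1 = (+0.0560, +0.0560, 0)
  M2 = (+0.0560, -0.0560, 0)
  M3 = (-0.0560, -0.0560, 0)
Detected image corners:
  c0 = (366.779938, 467.829930) px
  c1 = (494.945636, 417.509260) px
  c2 = (451.564210, 357.613000) px
  c3 = (309.471297, 407.541715) px
Planar DLT: solve 8×8 A·h = b for H (H[2,2]=1):
  H  [+1459.72298 +725.41621 +409.04040]
  H  [-187.64283 +819.32944 +412.89264]
  H  [+0.63003 +0.68550 +1.00000]
B = K⁻¹H; ‖b₁‖=1.767893, ‖b₂‖=1.767893; λ = 2/(‖b₁‖+‖b₂‖) = 0.565645, sign → tz>0 ⇒ λ=+0.565645
r₁ = λ·B[:,0] = (+0.80964,-0.46634,+0.35637); r₂ = λ·B[:,1] = (+0.32594,+0.86221,+0.38775)
r₃ = r₁×r₂ = (-0.48809,-0.19778,+0.85009); SVD([r₁ r₂ r₃]) → R = UVᵀ:
  R  [+0.80964 +0.32594 -0.48809]
  R  [-0.46634 +0.86221 -0.19778]
  R  [+0.35637 +0.38775 +0.85009]
t = (+0.05792, +0.21089, +0.56565) m
tr R = 2.521944; θ = arccos((tr R − 1)/2) = 0.705987 rad = 40.450°
axis k = ((R−Rᵀ)₃₂, (R−Rᵀ)₁₃, (R−Rᵀ)₂₁) / (2 sinθ) = (+0.451252, -0.650808, -0.610591)
rvec = θ·k = (+0.318578, -0.459462, -0.431069)

rvec=(0.3186, -0.4595, -0.4311) tvec=(0.0579, 0.2109, 0.5656)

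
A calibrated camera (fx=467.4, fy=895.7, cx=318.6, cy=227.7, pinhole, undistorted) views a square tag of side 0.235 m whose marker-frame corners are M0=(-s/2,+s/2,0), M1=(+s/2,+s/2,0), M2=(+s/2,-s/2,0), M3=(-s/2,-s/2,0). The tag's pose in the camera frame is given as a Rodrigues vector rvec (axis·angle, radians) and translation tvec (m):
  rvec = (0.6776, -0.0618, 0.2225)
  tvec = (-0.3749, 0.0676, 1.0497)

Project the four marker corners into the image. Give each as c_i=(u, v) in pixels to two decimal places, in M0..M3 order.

c0=(100.81, 336.84) c1=(200.74, 367.98) c2=(208.38, 228.01) c3=(93.69, 187.79)

Intrinsics K: fx=467.4, fy=895.7, cx=318.6, cy=227.7
Marker side s = 0.235 m; corners in marker frame (Z=0):
  M0 = (-0.1175, +0.1175, 0)
  M1 = (+0.1175, +0.1175, 0)
  M2 = (+0.1175, -0.1175, 0)
  M3 = (-0.1175, -0.1175, 0)
rvec = (0.6776, -0.0618, 0.2225), |rvec| = θ = 0.71587 rad = 41.016°
Rodrigues: sinθ=0.65627, 1−cosθ=0.24548; R = I + sinθ·[k]× + (1−cosθ)·[k]×²:
    [+0.97446 -0.22404 +0.01556]
    [+0.18392 +0.75635 -0.62778]
    [+0.12887 +0.61460 +0.77824]
t = (-0.3749, 0.0676, 1.0497) m
M0: Pc = R·M0+t = (-0.51572, +0.13486, +1.10677); u = 467.4·(-0.51572)/1.10677 + 318.6 = 100.8057, v = 895.7·(+0.13486)/1.10677 + 227.7 = 336.8417
M1: Pc = R·M1+t = (-0.28673, +0.17808, +1.13706); u = 467.4·(-0.28673)/1.13706 + 318.6 = 200.7384, v = 895.7·(+0.17808)/1.13706 + 227.7 = 367.9812
M2: Pc = R·M2+t = (-0.23408, +0.00034, +0.99263); u = 467.4·(-0.23408)/0.99263 + 318.6 = 208.3797, v = 895.7·(+0.00034)/0.99263 + 227.7 = 228.0058
M3: Pc = R·M3+t = (-0.46307, -0.04288, +0.96234); u = 467.4·(-0.46307)/0.96234 + 318.6 = 93.6892, v = 895.7·(-0.04288)/0.96234 + 227.7 = 187.7876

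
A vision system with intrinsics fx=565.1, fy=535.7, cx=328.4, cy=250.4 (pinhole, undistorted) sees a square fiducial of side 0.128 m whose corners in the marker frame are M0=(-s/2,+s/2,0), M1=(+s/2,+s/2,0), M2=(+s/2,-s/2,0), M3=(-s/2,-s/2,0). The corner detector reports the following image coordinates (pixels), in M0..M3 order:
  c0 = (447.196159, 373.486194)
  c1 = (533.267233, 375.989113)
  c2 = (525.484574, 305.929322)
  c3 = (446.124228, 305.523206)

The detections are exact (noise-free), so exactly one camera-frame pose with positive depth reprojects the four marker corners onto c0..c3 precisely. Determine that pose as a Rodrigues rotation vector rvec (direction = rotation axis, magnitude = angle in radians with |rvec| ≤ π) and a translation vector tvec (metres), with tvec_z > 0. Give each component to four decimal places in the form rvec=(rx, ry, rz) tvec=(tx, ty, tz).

Intrinsics K: fx=565.1, fy=535.7, cx=328.4, cy=250.4
Marker side s = 0.128 m; corners in marker frame (Z=0):
  M0 = (-0.0640, +0.0640, 0)
  M1 = (+0.0640, +0.0640, 0)
  M2 = (+0.0640, -0.0640, 0)
  M3 = (-0.0640, -0.0640, 0)
Detected image corners:
  c0 = (447.196159, 373.486194) px
  c1 = (533.267233, 375.989113) px
  c2 = (525.484574, 305.929322) px
  c3 = (446.124228, 305.523206) px
Planar DLT: solve 8×8 A·h = b for H (H[2,2]=1):
  H  [+535.72804 -269.24971 +487.33635]
  H  [-65.26456 +327.46926 +338.84830]
  H  [-0.22426 -0.62182 +1.00000]
B = K⁻¹H; ‖b₁‖=1.101556, ‖b₂‖=1.101556; λ = 2/(‖b₁‖+‖b₂‖) = 0.907807, sign → tz>0 ⇒ λ=+0.907807
r₁ = λ·B[:,0] = (+0.97893,-0.01544,-0.20359); r₂ = λ·B[:,1] = (-0.10449,+0.81880,-0.56450)
r₃ = r₁×r₂ = (+0.17541,+0.57388,+0.79993); SVD([r₁ r₂ r₃]) → R = UVᵀ:
  R  [+0.97893 -0.10449 +0.17541]
  R  [-0.01544 +0.81880 +0.57388]
  R  [-0.20359 -0.56450 +0.79993]
t = (+0.25532, +0.14989, +0.90781) m
tr R = 2.597665; θ = arccos((tr R − 1)/2) = 0.645445 rad = 36.981°
axis k = ((R−Rᵀ)₃₂, (R−Rᵀ)₁₃, (R−Rᵀ)₂₁) / (2 sinθ) = (-0.946195, +0.315018, +0.074018)
rvec = θ·k = (-0.610717, +0.203326, +0.047775)

rvec=(-0.6107, 0.2033, 0.0478) tvec=(0.2553, 0.1499, 0.9078)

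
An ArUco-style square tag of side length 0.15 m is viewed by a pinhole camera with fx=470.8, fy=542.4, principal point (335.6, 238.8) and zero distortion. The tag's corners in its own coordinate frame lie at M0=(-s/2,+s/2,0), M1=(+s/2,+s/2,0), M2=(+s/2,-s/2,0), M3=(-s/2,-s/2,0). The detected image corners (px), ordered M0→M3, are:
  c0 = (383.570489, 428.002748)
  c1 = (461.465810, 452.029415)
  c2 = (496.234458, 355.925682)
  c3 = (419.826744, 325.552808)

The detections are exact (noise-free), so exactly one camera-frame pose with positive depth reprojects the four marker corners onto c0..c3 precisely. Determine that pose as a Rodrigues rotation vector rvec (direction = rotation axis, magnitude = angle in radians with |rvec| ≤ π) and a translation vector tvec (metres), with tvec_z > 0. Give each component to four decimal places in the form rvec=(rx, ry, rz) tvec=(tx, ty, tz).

Intrinsics K: fx=470.8, fy=542.4, cx=335.6, cy=238.8
Marker side s = 0.15 m; corners in marker frame (Z=0):
  M0 = (-0.0750, +0.0750, 0)
  M1 = (+0.0750, +0.0750, 0)
  M2 = (+0.0750, -0.0750, 0)
  M3 = (-0.0750, -0.0750, 0)
Detected image corners:
  c0 = (383.570489, 428.002748) px
  c1 = (461.465810, 452.029415) px
  c2 = (496.234458, 355.925682) px
  c3 = (419.826744, 325.552808) px
Planar DLT: solve 8×8 A·h = b for H (H[2,2]=1):
  H  [+694.75127 -210.16150 +441.37978]
  H  [+341.17877 +684.63536 +391.01910]
  H  [+0.40971 +0.06004 +1.00000]
B = K⁻¹H; ‖b₁‖=1.330456, ‖b₂‖=1.330456; λ = 2/(‖b₁‖+‖b₂‖) = 0.751622, sign → tz>0 ⇒ λ=+0.751622
r₁ = λ·B[:,0] = (+0.88964,+0.33720,+0.30795); r₂ = λ·B[:,1] = (-0.36769,+0.92885,+0.04513)
r₃ = r₁×r₂ = (-0.27082,-0.15338,+0.95033); SVD([r₁ r₂ r₃]) → R = UVᵀ:
  R  [+0.88964 -0.36769 -0.27082]
  R  [+0.33720 +0.92885 -0.15338]
  R  [+0.30795 +0.04513 +0.95033]
t = (+0.16888, +0.21094, +0.75162) m
tr R = 2.768826; θ = arccos((tr R − 1)/2) = 0.485561 rad = 27.821°
axis k = ((R−Rᵀ)₃₂, (R−Rᵀ)₁₃, (R−Rᵀ)₂₁) / (2 sinθ) = (+0.212671, -0.620059, +0.755181)
rvec = θ·k = (+0.103265, -0.301077, +0.366686)

rvec=(0.1033, -0.3011, 0.3667) tvec=(0.1689, 0.2109, 0.7516)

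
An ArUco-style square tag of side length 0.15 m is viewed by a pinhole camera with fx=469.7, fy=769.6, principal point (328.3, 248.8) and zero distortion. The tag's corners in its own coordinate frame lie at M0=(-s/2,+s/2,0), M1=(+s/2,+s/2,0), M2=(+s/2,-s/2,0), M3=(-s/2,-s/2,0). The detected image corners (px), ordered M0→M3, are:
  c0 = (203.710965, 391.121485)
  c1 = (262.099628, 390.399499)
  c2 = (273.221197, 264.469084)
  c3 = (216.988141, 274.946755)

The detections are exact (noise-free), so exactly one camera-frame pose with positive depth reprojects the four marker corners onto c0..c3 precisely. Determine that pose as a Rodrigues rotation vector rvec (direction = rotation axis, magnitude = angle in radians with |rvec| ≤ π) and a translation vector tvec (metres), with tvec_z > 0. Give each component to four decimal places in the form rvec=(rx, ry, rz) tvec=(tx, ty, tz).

rvec=(-0.3680, 0.5546, -0.0023) tvec=(-0.1783, 0.0963, 0.9275)

Intrinsics K: fx=469.7, fy=769.6, cx=328.3, cy=248.8
Marker side s = 0.15 m; corners in marker frame (Z=0):
  M0 = (-0.0750, +0.0750, 0)
  M1 = (+0.0750, +0.0750, 0)
  M2 = (+0.0750, -0.0750, 0)
  M3 = (-0.0750, -0.0750, 0)
Detected image corners:
  c0 = (203.710965, 391.121485) px
  c1 = (262.099628, 390.399499) px
  c2 = (273.221197, 264.469084) px
  c3 = (216.988141, 274.946755) px
Planar DLT: solve 8×8 A·h = b for H (H[2,2]=1):
  H  [+249.38655 -169.76007 +237.98234]
  H  [-221.28956 +683.89256 +328.67670]
  H  [-0.55433 -0.36875 +1.00000]
B = K⁻¹H; ‖b₁‖=1.078181, ‖b₂‖=1.078181; λ = 2/(‖b₁‖+‖b₂‖) = 0.927488, sign → tz>0 ⇒ λ=+0.927488
r₁ = λ·B[:,0] = (+0.85181,-0.10048,-0.51413); r₂ = λ·B[:,1] = (-0.09617,+0.93476,-0.34201)
r₃ = r₁×r₂ = (+0.51496,+0.34077,+0.78657); SVD([r₁ r₂ r₃]) → R = UVᵀ:
  R  [+0.85181 -0.09617 +0.51496]
  R  [-0.10048 +0.93476 +0.34077]
  R  [-0.51413 -0.34201 +0.78657]
t = (-0.17834, +0.09626, +0.92749) m
tr R = 2.573142; θ = arccos((tr R − 1)/2) = 0.665560 rad = 38.134°
axis k = ((R−Rᵀ)₃₂, (R−Rᵀ)₁₃, (R−Rᵀ)₂₁) / (2 sinθ) = (-0.552854, +0.833271, -0.003491)
rvec = θ·k = (-0.367957, +0.554592, -0.002323)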